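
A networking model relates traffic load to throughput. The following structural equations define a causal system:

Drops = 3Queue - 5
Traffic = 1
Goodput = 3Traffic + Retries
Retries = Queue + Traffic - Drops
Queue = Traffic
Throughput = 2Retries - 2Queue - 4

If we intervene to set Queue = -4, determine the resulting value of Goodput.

17

Under do(Queue=-4), the mechanism Queue = Traffic is discarded; Queue is fixed at -4.
Drops = 3Queue - 5  [with Queue=-4]  = -17
Retries = Queue + Traffic - Drops  [with Queue=-4, Traffic=1, Drops=-17]  = 14
Goodput = 3Traffic + Retries  [with Traffic=1, Retries=14]  = 17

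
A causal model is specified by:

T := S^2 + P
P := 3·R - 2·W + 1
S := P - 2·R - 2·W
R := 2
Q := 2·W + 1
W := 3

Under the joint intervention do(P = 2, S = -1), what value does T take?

3

Setting P = 2, S = -1 by intervention discards those variables' equations.
T = S^2 + P  [with S=-1, P=2]  = 3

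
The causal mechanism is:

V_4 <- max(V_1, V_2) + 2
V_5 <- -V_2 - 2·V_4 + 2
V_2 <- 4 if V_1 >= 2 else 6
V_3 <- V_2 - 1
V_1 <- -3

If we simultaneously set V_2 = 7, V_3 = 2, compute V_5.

-23

Under do(V_2 = 7, V_3 = 2), each intervened variable's structural equation is replaced by its fixed value.
V_4 = max(V_1, V_2) + 2  [with V_1=-3, V_2=7]  = 9
V_5 = -V_2 - 2·V_4 + 2  [with V_2=7, V_4=9]  = -23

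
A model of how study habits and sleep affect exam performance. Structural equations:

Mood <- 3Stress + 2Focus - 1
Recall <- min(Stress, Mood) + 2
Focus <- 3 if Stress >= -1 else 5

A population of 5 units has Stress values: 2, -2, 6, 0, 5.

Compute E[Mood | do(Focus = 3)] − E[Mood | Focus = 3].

do(Focus=3) breaks Focus's dependence on Stress. With Focus=3 fixed, Mood across the units is 11, -1, 23, 5, 20, mean 11.6.
E[Mood|Focus=3] averages over only the 4 units with Focus=3 (Stress = 2, 6, 0, 5): Mood = 11, 23, 5, 20, mean 14.75.
Difference = 11.6 − 14.75 = -3.15.

-3.15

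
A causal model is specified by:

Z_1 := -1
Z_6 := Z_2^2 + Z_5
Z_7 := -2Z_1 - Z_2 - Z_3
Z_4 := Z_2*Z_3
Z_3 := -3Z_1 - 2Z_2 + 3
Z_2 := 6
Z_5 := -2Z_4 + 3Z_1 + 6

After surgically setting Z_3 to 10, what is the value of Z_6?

-81

The intervention breaks the incoming arrows to Z_3: Z_3 := -3Z_1 - 2Z_2 + 3 no longer applies, and Z_3 = 10.
Z_4 = Z_2*Z_3  [with Z_2=6, Z_3=10]  = 60
Z_5 = -2Z_4 + 3Z_1 + 6  [with Z_4=60, Z_1=-1]  = -117
Z_6 = Z_2^2 + Z_5  [with Z_2=6, Z_5=-117]  = -81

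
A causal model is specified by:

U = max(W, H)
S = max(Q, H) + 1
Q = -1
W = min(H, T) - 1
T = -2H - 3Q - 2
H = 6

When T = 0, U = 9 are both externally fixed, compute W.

Setting T = 0, U = 9 by intervention discards those variables' equations.
W = min(H, T) - 1  [with H=6, T=0]  = -1

-1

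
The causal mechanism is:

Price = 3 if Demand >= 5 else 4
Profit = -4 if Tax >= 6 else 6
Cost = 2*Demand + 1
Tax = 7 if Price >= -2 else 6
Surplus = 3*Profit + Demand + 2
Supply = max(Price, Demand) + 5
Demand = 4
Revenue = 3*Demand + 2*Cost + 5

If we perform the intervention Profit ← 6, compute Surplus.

do(Profit=6) replaces the equation Profit = -4 if Tax >= 6 else 6 with the constant Profit = 6.
Surplus = 3*Profit + Demand + 2  [with Profit=6, Demand=4]  = 24

24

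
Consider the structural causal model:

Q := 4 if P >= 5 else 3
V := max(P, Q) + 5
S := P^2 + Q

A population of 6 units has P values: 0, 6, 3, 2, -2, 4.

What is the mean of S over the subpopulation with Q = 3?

9.6

Conditioning on Q=3 selects the 5 unit(s) with P ∈ {0, 3, 2, -2, 4}. Their S values: 3, 12, 7, 7, 19. Mean = 9.6.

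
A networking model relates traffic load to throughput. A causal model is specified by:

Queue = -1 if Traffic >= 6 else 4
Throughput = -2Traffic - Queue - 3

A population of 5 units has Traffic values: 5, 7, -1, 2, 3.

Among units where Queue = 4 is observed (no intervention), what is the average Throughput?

-11.5

Observing Queue=4 restricts to units where Queue's equation naturally yields 4: Traffic ∈ {5, -1, 2, 3}. In that subpopulation Throughput = -17, -5, -11, -13, mean -11.5.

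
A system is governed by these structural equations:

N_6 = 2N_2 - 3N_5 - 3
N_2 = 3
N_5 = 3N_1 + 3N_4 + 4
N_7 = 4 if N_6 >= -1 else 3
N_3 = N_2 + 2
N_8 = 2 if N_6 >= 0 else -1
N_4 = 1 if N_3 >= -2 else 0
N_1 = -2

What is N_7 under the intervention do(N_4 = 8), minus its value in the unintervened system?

The intervention breaks the incoming arrows to N_4: N_4 = 1 if N_3 >= -2 else 0 no longer applies, and N_4 = 8.
N_5 = 3N_1 + 3N_4 + 4  [with N_1=-2, N_4=8]  = 22
N_6 = 2N_2 - 3N_5 - 3  [with N_2=3, N_5=22]  = -63
N_7 = 4 if N_6 >= -1 else 3  [with N_6=-63]  = 3
Without intervention: N_3 = N_2 + 2  [with N_2=3]  = 5; N_4 = 1 if N_3 >= -2 else 0  [with N_3=5]  = 1; N_5 = 3N_1 + 3N_4 + 4  [with N_1=-2, N_4=1]  = 1; N_6 = 2N_2 - 3N_5 - 3  [with N_2=3, N_5=1]  = 0; N_7 = 4 if N_6 >= -1 else 3  [with N_6=0]  = 4.
Change = 3 − 4 = -1.

-1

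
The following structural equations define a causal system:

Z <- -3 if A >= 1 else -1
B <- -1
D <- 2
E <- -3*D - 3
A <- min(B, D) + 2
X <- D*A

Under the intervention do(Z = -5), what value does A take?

Under do(Z=-5), the mechanism Z <- -3 if A >= 1 else -1 is discarded; Z is fixed at -5.
Since A is not a descendant of the intervened variable, it is unaffected.
A = min(B, D) + 2  [with B=-1, D=2]  = 1

1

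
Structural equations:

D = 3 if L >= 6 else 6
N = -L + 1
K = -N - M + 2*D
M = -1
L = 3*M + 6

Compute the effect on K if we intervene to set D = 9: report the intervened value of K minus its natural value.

6

Intervening sets D = 9 and removes its equation (D = 3 if L >= 6 else 6).
L = 3*M + 6  [with M=-1]  = 3
N = -L + 1  [with L=3]  = -2
K = -N - M + 2*D  [with N=-2, M=-1, D=9]  = 21
Without intervention: L = 3*M + 6  [with M=-1]  = 3; N = -L + 1  [with L=3]  = -2; D = 3 if L >= 6 else 6  [with L=3]  = 6; K = -N - M + 2*D  [with N=-2, M=-1, D=6]  = 15.
Change = 21 − 15 = 6.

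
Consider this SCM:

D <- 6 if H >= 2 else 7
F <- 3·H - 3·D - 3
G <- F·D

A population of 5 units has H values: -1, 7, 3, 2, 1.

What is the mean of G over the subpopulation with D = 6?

-54

Observing D=6 restricts to units where D's equation naturally yields 6: H ∈ {7, 3, 2}. In that subpopulation G = 0, -72, -90, mean -54.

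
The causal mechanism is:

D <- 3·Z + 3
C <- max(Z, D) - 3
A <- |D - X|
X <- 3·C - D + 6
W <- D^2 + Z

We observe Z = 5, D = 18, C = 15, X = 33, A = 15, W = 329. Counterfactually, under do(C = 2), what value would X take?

The intervention breaks the incoming arrows to C: C <- max(Z, D) - 3 no longer applies, and C = 2.
D = 3·Z + 3  [with Z=5]  = 18
X = 3·C - D + 6  [with C=2, D=18]  = -6

-6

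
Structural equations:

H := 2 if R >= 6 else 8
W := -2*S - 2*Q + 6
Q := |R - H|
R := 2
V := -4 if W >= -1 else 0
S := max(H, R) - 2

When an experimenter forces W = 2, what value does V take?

-4

The intervention breaks the incoming arrows to W: W := -2*S - 2*Q + 6 no longer applies, and W = 2.
V = -4 if W >= -1 else 0  [with W=2]  = -4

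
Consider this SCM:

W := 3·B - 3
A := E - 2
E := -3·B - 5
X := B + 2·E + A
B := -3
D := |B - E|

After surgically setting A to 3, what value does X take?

The intervention breaks the incoming arrows to A: A := E - 2 no longer applies, and A = 3.
E = -3·B - 5  [with B=-3]  = 4
X = B + 2·E + A  [with B=-3, E=4, A=3]  = 8

8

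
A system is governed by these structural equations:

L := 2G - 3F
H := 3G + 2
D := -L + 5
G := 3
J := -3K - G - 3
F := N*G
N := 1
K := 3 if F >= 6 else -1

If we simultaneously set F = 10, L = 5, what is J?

Under do(F = 10, L = 5), each intervened variable's structural equation is replaced by its fixed value.
K = 3 if F >= 6 else -1  [with F=10]  = 3
J = -3K - G - 3  [with K=3, G=3]  = -15

-15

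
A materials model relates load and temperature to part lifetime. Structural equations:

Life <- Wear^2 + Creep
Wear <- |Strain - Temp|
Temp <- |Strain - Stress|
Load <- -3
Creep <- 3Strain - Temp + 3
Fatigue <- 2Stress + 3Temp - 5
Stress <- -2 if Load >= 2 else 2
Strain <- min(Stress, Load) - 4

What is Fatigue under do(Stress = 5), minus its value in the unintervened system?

15

Under do(Stress=5), the mechanism Stress <- -2 if Load >= 2 else 2 is discarded; Stress is fixed at 5.
Strain = min(Stress, Load) - 4  [with Stress=5, Load=-3]  = -7
Temp = |Strain - Stress|  [with Strain=-7, Stress=5]  = 12
Fatigue = 2Stress + 3Temp - 5  [with Stress=5, Temp=12]  = 41
Without intervention: Stress = -2 if Load >= 2 else 2  [with Load=-3]  = 2; Strain = min(Stress, Load) - 4  [with Stress=2, Load=-3]  = -7; Temp = |Strain - Stress|  [with Strain=-7, Stress=2]  = 9; Fatigue = 2Stress + 3Temp - 5  [with Stress=2, Temp=9]  = 26.
Change = 41 − 26 = 15.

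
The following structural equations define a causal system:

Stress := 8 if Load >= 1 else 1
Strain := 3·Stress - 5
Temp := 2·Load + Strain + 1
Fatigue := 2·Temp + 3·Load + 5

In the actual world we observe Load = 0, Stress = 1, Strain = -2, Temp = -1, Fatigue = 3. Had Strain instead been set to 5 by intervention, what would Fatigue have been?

do(Strain=5) replaces the equation Strain := 3·Stress - 5 with the constant Strain = 5.
Temp = 2·Load + Strain + 1  [with Load=0, Strain=5]  = 6
Fatigue = 2·Temp + 3·Load + 5  [with Temp=6, Load=0]  = 17

17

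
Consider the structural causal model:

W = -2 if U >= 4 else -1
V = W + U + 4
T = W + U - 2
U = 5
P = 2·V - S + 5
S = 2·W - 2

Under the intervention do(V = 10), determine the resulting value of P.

Under do(V=10), the mechanism V = W + U + 4 is discarded; V is fixed at 10.
W = -2 if U >= 4 else -1  [with U=5]  = -2
S = 2·W - 2  [with W=-2]  = -6
P = 2·V - S + 5  [with V=10, S=-6]  = 31

31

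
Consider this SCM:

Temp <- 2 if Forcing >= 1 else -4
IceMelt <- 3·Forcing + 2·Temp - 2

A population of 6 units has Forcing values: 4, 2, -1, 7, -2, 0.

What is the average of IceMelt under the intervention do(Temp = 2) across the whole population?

Every unit gets Temp=2 under the intervention. IceMelt values become 14, 8, -1, 23, -4, 2; E[IceMelt|do(Temp=2)] = 7.

7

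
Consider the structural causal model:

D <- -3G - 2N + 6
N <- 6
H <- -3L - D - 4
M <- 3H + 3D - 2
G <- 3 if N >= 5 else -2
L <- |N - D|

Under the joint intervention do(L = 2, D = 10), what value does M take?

-32

The joint intervention fixes L = 2, D = 10, removing each variable's own equation.
H = -3L - D - 4  [with L=2, D=10]  = -20
M = 3H + 3D - 2  [with H=-20, D=10]  = -32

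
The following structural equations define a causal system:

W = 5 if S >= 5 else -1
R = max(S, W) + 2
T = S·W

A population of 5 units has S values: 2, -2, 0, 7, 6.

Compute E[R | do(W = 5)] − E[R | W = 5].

-0.9

Under do(W=5), W's equation is replaced by W=5 for every unit. Per-unit R: 7, 7, 7, 9, 8. Mean = 7.6.
E[R|W=5] averages over only the 2 units with W=5 (S = 7, 6): R = 9, 8, mean 8.5.
Difference = 7.6 − 8.5 = -0.9.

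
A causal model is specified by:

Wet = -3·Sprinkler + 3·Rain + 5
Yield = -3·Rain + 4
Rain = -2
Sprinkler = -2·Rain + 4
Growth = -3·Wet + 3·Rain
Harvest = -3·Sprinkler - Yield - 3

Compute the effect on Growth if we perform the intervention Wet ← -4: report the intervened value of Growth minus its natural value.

The intervention breaks the incoming arrows to Wet: Wet = -3·Sprinkler + 3·Rain + 5 no longer applies, and Wet = -4.
Growth = -3·Wet + 3·Rain  [with Wet=-4, Rain=-2]  = 6
Without intervention: Sprinkler = -2·Rain + 4  [with Rain=-2]  = 8; Wet = -3·Sprinkler + 3·Rain + 5  [with Sprinkler=8, Rain=-2]  = -25; Growth = -3·Wet + 3·Rain  [with Wet=-25, Rain=-2]  = 69.
Change = 6 − 69 = -63.

-63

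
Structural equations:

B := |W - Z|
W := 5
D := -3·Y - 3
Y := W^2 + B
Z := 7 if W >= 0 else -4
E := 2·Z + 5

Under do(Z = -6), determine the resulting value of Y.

36

Under do(Z=-6), the mechanism Z := 7 if W >= 0 else -4 is discarded; Z is fixed at -6.
B = |W - Z|  [with W=5, Z=-6]  = 11
Y = W^2 + B  [with W=5, B=11]  = 36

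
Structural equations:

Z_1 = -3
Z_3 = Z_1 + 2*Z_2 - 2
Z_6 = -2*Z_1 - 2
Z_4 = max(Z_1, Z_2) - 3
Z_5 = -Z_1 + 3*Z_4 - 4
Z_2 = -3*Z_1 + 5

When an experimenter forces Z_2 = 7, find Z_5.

11

do(Z_2=7) replaces the equation Z_2 = -3*Z_1 + 5 with the constant Z_2 = 7.
Z_4 = max(Z_1, Z_2) - 3  [with Z_1=-3, Z_2=7]  = 4
Z_5 = -Z_1 + 3*Z_4 - 4  [with Z_1=-3, Z_4=4]  = 11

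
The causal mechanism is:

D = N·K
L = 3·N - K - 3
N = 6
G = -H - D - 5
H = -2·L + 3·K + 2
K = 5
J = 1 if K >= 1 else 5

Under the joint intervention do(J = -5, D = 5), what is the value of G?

-7

Under do(J = -5, D = 5), each intervened variable's structural equation is replaced by its fixed value.
L = 3·N - K - 3  [with N=6, K=5]  = 10
H = -2·L + 3·K + 2  [with L=10, K=5]  = -3
G = -H - D - 5  [with H=-3, D=5]  = -7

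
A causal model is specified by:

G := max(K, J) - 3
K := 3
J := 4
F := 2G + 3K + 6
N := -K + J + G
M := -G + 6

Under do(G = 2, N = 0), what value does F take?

19

Setting G = 2, N = 0 by intervention discards those variables' equations.
F = 2G + 3K + 6  [with G=2, K=3]  = 19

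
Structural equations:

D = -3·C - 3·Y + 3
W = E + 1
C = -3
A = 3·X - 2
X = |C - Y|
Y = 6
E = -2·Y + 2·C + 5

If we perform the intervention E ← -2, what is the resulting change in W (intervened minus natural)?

Under do(E=-2), the mechanism E = -2·Y + 2·C + 5 is discarded; E is fixed at -2.
W = E + 1  [with E=-2]  = -1
Without intervention: E = -2·Y + 2·C + 5  [with Y=6, C=-3]  = -13; W = E + 1  [with E=-13]  = -12.
Change = -1 − (-12) = 11.

11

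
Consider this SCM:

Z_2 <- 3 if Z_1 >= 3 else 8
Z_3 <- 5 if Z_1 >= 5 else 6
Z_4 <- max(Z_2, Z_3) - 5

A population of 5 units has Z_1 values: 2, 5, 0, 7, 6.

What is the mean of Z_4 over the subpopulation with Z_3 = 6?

3

E[Z_4|Z_3=6] averages over only the 2 units with Z_3=6 (Z_1 = 2, 0): Z_4 = 3, 3, mean 3.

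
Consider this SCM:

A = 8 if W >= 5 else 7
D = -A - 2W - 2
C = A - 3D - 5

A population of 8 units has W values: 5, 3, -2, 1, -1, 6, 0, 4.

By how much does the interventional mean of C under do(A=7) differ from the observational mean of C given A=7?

7

Every unit gets A=7 under the intervention. C values become 59, 47, 17, 35, 23, 65, 29, 53; E[C|do(A=7)] = 41.
E[C|A=7] averages over only the 6 units with A=7 (W = 3, -2, 1, -1, 0, 4): C = 47, 17, 35, 23, 29, 53, mean 34.
Difference = 41 − 34 = 7.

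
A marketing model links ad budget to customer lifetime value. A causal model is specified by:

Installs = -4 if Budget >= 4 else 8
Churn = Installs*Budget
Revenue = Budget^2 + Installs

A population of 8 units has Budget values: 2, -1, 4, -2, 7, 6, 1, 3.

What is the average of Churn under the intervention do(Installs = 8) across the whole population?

20

The intervention sets Installs=8 in all 8 units regardless of Budget. Recomputing Churn per unit gives 16, -8, 32, -16, 56, 48, 8, 24; average 20.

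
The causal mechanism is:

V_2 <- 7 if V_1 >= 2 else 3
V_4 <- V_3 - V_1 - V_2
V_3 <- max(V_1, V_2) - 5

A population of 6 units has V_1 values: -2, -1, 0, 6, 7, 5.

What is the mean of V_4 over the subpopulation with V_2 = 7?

Observing V_2=7 restricts to units where V_2's equation naturally yields 7: V_1 ∈ {6, 7, 5}. In that subpopulation V_4 = -11, -12, -10, mean -11.

-11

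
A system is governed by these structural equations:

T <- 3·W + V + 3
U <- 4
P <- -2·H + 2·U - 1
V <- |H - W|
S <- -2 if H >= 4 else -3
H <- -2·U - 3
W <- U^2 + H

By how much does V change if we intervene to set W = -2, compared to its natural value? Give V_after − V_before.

-7

Under do(W=-2), the mechanism W <- U^2 + H is discarded; W is fixed at -2.
H = -2·U - 3  [with U=4]  = -11
V = |H - W|  [with H=-11, W=-2]  = 9
Without intervention: H = -2·U - 3  [with U=4]  = -11; W = U^2 + H  [with U=4, H=-11]  = 5; V = |H - W|  [with H=-11, W=5]  = 16.
Change = 9 − 16 = -7.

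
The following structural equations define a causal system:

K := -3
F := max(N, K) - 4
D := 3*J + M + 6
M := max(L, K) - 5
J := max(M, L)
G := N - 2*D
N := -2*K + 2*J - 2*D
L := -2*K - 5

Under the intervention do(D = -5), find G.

28

Under do(D=-5), the mechanism D := 3*J + M + 6 is discarded; D is fixed at -5.
L = -2*K - 5  [with K=-3]  = 1
M = max(L, K) - 5  [with L=1, K=-3]  = -4
J = max(M, L)  [with M=-4, L=1]  = 1
N = -2*K + 2*J - 2*D  [with K=-3, J=1, D=-5]  = 18
G = N - 2*D  [with N=18, D=-5]  = 28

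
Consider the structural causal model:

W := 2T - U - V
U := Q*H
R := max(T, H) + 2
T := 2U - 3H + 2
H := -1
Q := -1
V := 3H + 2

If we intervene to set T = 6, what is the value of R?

The intervention breaks the incoming arrows to T: T := 2U - 3H + 2 no longer applies, and T = 6.
R = max(T, H) + 2  [with T=6, H=-1]  = 8

8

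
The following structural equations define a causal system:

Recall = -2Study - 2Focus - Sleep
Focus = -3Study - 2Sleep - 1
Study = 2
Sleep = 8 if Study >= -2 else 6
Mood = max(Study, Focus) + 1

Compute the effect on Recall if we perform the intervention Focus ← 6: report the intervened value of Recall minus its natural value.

do(Focus=6) replaces the equation Focus = -3Study - 2Sleep - 1 with the constant Focus = 6.
Sleep = 8 if Study >= -2 else 6  [with Study=2]  = 8
Recall = -2Study - 2Focus - Sleep  [with Study=2, Focus=6, Sleep=8]  = -24
Without intervention: Sleep = 8 if Study >= -2 else 6  [with Study=2]  = 8; Focus = -3Study - 2Sleep - 1  [with Study=2, Sleep=8]  = -23; Recall = -2Study - 2Focus - Sleep  [with Study=2, Focus=-23, Sleep=8]  = 34.
Change = -24 − 34 = -58.

-58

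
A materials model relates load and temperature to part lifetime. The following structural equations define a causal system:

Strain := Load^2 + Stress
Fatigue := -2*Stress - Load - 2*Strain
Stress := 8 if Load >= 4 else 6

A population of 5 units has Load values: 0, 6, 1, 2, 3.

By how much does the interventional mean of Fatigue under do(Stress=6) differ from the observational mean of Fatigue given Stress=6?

-13.9

Every unit gets Stress=6 under the intervention. Fatigue values become -24, -102, -27, -34, -45; E[Fatigue|do(Stress=6)] = -46.4.
Conditioning on Stress=6 selects the 4 unit(s) with Load ∈ {0, 1, 2, 3}. Their Fatigue values: -24, -27, -34, -45. Mean = -32.5.
Difference = -46.4 − (-32.5) = -13.9.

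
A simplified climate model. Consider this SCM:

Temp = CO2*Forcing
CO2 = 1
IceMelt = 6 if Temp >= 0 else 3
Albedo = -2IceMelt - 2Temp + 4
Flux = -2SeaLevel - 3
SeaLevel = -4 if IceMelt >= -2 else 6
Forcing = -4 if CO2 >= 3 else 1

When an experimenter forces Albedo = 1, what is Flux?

Under do(Albedo=1), the mechanism Albedo = -2IceMelt - 2Temp + 4 is discarded; Albedo is fixed at 1.
Since Flux is not a descendant of the intervened variable, it is unaffected.
Forcing = -4 if CO2 >= 3 else 1  [with CO2=1]  = 1
Temp = CO2*Forcing  [with CO2=1, Forcing=1]  = 1
IceMelt = 6 if Temp >= 0 else 3  [with Temp=1]  = 6
SeaLevel = -4 if IceMelt >= -2 else 6  [with IceMelt=6]  = -4
Flux = -2SeaLevel - 3  [with SeaLevel=-4]  = 5

5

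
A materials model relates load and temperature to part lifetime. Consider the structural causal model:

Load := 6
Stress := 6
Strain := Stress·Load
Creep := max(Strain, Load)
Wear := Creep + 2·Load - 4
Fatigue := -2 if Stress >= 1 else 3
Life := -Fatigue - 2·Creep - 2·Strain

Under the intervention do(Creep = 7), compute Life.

-84

The intervention breaks the incoming arrows to Creep: Creep := max(Strain, Load) no longer applies, and Creep = 7.
Strain = Stress·Load  [with Stress=6, Load=6]  = 36
Fatigue = -2 if Stress >= 1 else 3  [with Stress=6]  = -2
Life = -Fatigue - 2·Creep - 2·Strain  [with Fatigue=-2, Creep=7, Strain=36]  = -84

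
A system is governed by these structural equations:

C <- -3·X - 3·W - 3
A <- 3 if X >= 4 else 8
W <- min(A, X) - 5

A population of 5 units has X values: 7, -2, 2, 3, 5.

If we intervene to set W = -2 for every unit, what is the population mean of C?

do(W=-2) breaks W's dependence on X. With W=-2 fixed, C across the units is -18, 9, -3, -6, -12, mean -6.

-6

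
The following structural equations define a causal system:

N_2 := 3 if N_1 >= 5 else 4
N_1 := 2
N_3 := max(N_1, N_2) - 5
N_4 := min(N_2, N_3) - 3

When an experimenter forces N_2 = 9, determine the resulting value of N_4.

1

Under do(N_2=9), the mechanism N_2 := 3 if N_1 >= 5 else 4 is discarded; N_2 is fixed at 9.
N_3 = max(N_1, N_2) - 5  [with N_1=2, N_2=9]  = 4
N_4 = min(N_2, N_3) - 3  [with N_2=9, N_3=4]  = 1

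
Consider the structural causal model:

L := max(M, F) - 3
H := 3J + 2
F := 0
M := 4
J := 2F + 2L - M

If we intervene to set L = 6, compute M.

4

Under do(L=6), the mechanism L := max(M, F) - 3 is discarded; L is fixed at 6.
Since M is not a descendant of the intervened variable, it is unaffected.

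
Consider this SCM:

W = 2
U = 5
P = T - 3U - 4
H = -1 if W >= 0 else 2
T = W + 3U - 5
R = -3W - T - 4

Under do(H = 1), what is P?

-7

do(H=1) replaces the equation H = -1 if W >= 0 else 2 with the constant H = 1.
Since P is not a descendant of the intervened variable, it is unaffected.
T = W + 3U - 5  [with W=2, U=5]  = 12
P = T - 3U - 4  [with T=12, U=5]  = -7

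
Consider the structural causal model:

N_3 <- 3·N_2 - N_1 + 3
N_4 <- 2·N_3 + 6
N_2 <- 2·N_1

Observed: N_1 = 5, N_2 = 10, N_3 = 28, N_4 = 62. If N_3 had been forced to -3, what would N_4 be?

The intervention breaks the incoming arrows to N_3: N_3 <- 3·N_2 - N_1 + 3 no longer applies, and N_3 = -3.
N_4 = 2·N_3 + 6  [with N_3=-3]  = 0

0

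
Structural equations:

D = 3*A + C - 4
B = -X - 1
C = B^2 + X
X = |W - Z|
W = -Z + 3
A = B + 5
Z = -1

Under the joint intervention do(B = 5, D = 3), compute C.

Setting B = 5, D = 3 by intervention discards those variables' equations.
W = -Z + 3  [with Z=-1]  = 4
X = |W - Z|  [with W=4, Z=-1]  = 5
C = B^2 + X  [with B=5, X=5]  = 30

30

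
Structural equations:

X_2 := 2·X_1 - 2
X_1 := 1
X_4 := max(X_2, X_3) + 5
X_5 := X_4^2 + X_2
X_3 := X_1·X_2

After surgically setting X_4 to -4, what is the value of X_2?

The intervention breaks the incoming arrows to X_4: X_4 := max(X_2, X_3) + 5 no longer applies, and X_4 = -4.
Since X_2 is not a descendant of the intervened variable, it is unaffected.
X_2 = 2·X_1 - 2  [with X_1=1]  = 0

0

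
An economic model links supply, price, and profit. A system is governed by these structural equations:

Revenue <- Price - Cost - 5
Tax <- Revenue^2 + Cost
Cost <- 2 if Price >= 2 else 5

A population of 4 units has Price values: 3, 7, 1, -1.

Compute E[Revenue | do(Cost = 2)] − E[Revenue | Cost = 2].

do(Cost=2) breaks Cost's dependence on Price. With Cost=2 fixed, Revenue across the units is -4, 0, -6, -8, mean -4.5.
E[Revenue|Cost=2] averages over only the 2 units with Cost=2 (Price = 3, 7): Revenue = -4, 0, mean -2.
Difference = -4.5 − (-2) = -2.5.

-2.5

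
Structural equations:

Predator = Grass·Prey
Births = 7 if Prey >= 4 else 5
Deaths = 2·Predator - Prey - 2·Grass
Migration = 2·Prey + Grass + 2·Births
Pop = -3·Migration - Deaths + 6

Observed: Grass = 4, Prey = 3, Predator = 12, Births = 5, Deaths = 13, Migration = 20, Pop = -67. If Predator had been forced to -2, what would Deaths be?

do(Predator=-2) replaces the equation Predator = Grass·Prey with the constant Predator = -2.
Deaths = 2·Predator - Prey - 2·Grass  [with Predator=-2, Prey=3, Grass=4]  = -15

-15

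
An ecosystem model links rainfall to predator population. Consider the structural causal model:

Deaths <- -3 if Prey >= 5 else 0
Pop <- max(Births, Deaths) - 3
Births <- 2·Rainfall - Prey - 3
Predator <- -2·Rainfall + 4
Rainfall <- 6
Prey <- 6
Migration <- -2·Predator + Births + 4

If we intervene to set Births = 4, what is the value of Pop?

The intervention breaks the incoming arrows to Births: Births <- 2·Rainfall - Prey - 3 no longer applies, and Births = 4.
Deaths = -3 if Prey >= 5 else 0  [with Prey=6]  = -3
Pop = max(Births, Deaths) - 3  [with Births=4, Deaths=-3]  = 1

1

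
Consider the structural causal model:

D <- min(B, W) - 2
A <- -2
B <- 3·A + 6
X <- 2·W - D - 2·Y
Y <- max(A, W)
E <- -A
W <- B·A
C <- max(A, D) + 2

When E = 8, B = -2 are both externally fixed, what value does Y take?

Under do(E = 8, B = -2), each intervened variable's structural equation is replaced by its fixed value.
W = B·A  [with B=-2, A=-2]  = 4
Y = max(A, W)  [with A=-2, W=4]  = 4

4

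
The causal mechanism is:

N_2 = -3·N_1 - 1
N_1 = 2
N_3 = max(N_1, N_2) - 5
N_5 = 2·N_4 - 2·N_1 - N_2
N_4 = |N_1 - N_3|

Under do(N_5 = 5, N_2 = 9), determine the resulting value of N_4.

2

Setting N_5 = 5, N_2 = 9 by intervention discards those variables' equations.
N_3 = max(N_1, N_2) - 5  [with N_1=2, N_2=9]  = 4
N_4 = |N_1 - N_3|  [with N_1=2, N_3=4]  = 2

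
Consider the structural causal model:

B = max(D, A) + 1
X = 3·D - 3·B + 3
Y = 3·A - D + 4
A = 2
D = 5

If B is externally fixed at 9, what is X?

-9

The intervention breaks the incoming arrows to B: B = max(D, A) + 1 no longer applies, and B = 9.
X = 3·D - 3·B + 3  [with D=5, B=9]  = -9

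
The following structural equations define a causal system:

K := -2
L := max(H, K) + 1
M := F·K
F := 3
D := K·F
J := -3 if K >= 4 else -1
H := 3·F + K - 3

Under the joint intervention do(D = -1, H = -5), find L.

Under do(D = -1, H = -5), each intervened variable's structural equation is replaced by its fixed value.
L = max(H, K) + 1  [with H=-5, K=-2]  = -1

-1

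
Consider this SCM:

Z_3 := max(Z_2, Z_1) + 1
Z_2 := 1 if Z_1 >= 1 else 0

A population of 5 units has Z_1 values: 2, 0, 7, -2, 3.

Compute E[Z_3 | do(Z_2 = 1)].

3.8

Every unit gets Z_2=1 under the intervention. Z_3 values become 3, 2, 8, 2, 4; E[Z_3|do(Z_2=1)] = 3.8.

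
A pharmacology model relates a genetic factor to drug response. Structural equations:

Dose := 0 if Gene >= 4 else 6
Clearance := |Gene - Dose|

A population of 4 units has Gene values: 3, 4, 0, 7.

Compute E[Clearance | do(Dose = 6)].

Every unit gets Dose=6 under the intervention. Clearance values become 3, 2, 6, 1; E[Clearance|do(Dose=6)] = 3.

3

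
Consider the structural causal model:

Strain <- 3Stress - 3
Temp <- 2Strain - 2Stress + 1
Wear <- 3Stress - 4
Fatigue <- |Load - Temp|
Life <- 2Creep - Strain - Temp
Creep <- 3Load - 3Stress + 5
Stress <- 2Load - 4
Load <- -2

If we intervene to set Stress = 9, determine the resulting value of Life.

-111

do(Stress=9) replaces the equation Stress <- 2Load - 4 with the constant Stress = 9.
Strain = 3Stress - 3  [with Stress=9]  = 24
Temp = 2Strain - 2Stress + 1  [with Strain=24, Stress=9]  = 31
Creep = 3Load - 3Stress + 5  [with Load=-2, Stress=9]  = -28
Life = 2Creep - Strain - Temp  [with Creep=-28, Strain=24, Temp=31]  = -111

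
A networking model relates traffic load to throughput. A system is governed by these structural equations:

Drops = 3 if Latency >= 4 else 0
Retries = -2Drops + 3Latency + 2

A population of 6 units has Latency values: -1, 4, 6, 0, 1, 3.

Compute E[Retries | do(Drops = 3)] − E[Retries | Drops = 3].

Every unit gets Drops=3 under the intervention. Retries values become -7, 8, 14, -4, -1, 5; E[Retries|do(Drops=3)] = 2.5.
Conditioning on Drops=3 selects the 2 unit(s) with Latency ∈ {4, 6}. Their Retries values: 8, 14. Mean = 11.
Difference = 2.5 − 11 = -8.5.

-8.5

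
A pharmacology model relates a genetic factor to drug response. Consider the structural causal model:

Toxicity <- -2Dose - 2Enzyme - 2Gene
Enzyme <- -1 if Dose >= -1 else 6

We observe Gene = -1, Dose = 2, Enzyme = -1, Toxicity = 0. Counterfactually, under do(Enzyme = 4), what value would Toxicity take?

The intervention breaks the incoming arrows to Enzyme: Enzyme <- -1 if Dose >= -1 else 6 no longer applies, and Enzyme = 4.
Toxicity = -2Dose - 2Enzyme - 2Gene  [with Dose=2, Enzyme=4, Gene=-1]  = -10

-10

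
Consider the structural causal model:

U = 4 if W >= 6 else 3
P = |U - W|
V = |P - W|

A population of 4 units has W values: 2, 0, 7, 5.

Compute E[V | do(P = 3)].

Under do(P=3), P's equation is replaced by P=3 for every unit. Per-unit V: 1, 3, 4, 2. Mean = 2.5.

2.5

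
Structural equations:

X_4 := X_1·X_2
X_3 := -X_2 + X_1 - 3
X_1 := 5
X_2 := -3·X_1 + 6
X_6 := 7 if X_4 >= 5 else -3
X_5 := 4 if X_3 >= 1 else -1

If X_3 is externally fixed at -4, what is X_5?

do(X_3=-4) replaces the equation X_3 := -X_2 + X_1 - 3 with the constant X_3 = -4.
X_5 = 4 if X_3 >= 1 else -1  [with X_3=-4]  = -1

-1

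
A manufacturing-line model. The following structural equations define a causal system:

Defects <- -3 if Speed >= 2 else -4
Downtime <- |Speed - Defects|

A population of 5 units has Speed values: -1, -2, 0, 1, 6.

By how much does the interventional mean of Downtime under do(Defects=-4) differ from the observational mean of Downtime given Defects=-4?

1.3

Under do(Defects=-4), Defects's equation is replaced by Defects=-4 for every unit. Per-unit Downtime: 3, 2, 4, 5, 10. Mean = 4.8.
Observing Defects=-4 restricts to units where Defects's equation naturally yields -4: Speed ∈ {-1, -2, 0, 1}. In that subpopulation Downtime = 3, 2, 4, 5, mean 3.5.
Difference = 4.8 − 3.5 = 1.3.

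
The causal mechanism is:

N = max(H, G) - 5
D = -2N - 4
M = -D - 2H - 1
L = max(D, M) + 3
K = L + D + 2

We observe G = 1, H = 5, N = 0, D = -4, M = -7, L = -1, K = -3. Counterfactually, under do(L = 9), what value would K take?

7

Intervening sets L = 9 and removes its equation (L = max(D, M) + 3).
N = max(H, G) - 5  [with H=5, G=1]  = 0
D = -2N - 4  [with N=0]  = -4
K = L + D + 2  [with L=9, D=-4]  = 7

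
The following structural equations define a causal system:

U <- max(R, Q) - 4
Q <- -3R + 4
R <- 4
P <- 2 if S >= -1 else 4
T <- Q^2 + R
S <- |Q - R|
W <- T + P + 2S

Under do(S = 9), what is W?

88

The intervention breaks the incoming arrows to S: S <- |Q - R| no longer applies, and S = 9.
Q = -3R + 4  [with R=4]  = -8
T = Q^2 + R  [with Q=-8, R=4]  = 68
P = 2 if S >= -1 else 4  [with S=9]  = 2
W = T + P + 2S  [with T=68, P=2, S=9]  = 88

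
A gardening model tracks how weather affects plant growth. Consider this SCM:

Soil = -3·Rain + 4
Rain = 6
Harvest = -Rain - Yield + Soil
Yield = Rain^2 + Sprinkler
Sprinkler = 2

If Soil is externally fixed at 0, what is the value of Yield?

38

The intervention breaks the incoming arrows to Soil: Soil = -3·Rain + 4 no longer applies, and Soil = 0.
Yield is not downstream of the intervention, so its value is determined by the original equations.
Yield = Rain^2 + Sprinkler  [with Rain=6, Sprinkler=2]  = 38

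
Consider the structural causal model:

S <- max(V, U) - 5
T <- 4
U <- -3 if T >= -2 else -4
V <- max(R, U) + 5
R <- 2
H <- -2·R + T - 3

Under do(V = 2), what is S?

-3

Under do(V=2), the mechanism V <- max(R, U) + 5 is discarded; V is fixed at 2.
U = -3 if T >= -2 else -4  [with T=4]  = -3
S = max(V, U) - 5  [with V=2, U=-3]  = -3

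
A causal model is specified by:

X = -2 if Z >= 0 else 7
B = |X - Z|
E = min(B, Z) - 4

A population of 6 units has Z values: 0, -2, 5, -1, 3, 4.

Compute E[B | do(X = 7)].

Under do(X=7), X's equation is replaced by X=7 for every unit. Per-unit B: 7, 9, 2, 8, 4, 3. Mean = 5.5.

5.5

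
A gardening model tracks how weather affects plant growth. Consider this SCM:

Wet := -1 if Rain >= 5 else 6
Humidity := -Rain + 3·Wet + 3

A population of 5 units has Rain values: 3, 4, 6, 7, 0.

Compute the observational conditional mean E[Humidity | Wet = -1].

E[Humidity|Wet=-1] averages over only the 2 units with Wet=-1 (Rain = 6, 7): Humidity = -6, -7, mean -6.5.

-6.5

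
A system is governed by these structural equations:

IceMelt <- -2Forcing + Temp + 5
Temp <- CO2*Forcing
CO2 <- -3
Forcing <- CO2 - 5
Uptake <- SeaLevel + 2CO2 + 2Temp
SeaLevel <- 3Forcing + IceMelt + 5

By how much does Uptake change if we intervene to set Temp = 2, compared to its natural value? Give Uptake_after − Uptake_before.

-66

The intervention breaks the incoming arrows to Temp: Temp <- CO2*Forcing no longer applies, and Temp = 2.
Forcing = CO2 - 5  [with CO2=-3]  = -8
IceMelt = -2Forcing + Temp + 5  [with Forcing=-8, Temp=2]  = 23
SeaLevel = 3Forcing + IceMelt + 5  [with Forcing=-8, IceMelt=23]  = 4
Uptake = SeaLevel + 2CO2 + 2Temp  [with SeaLevel=4, CO2=-3, Temp=2]  = 2
Without intervention: Forcing = CO2 - 5  [with CO2=-3]  = -8; Temp = CO2*Forcing  [with CO2=-3, Forcing=-8]  = 24; IceMelt = -2Forcing + Temp + 5  [with Forcing=-8, Temp=24]  = 45; SeaLevel = 3Forcing + IceMelt + 5  [with Forcing=-8, IceMelt=45]  = 26; Uptake = SeaLevel + 2CO2 + 2Temp  [with SeaLevel=26, CO2=-3, Temp=24]  = 68.
Change = 2 − 68 = -66.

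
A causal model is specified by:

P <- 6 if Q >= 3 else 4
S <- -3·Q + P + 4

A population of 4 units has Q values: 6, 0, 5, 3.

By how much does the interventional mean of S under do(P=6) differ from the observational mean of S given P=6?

3.5

Every unit gets P=6 under the intervention. S values become -8, 10, -5, 1; E[S|do(P=6)] = -0.5.
Conditioning on P=6 selects the 3 unit(s) with Q ∈ {6, 5, 3}. Their S values: -8, -5, 1. Mean = -4.
Difference = -0.5 − (-4) = 3.5.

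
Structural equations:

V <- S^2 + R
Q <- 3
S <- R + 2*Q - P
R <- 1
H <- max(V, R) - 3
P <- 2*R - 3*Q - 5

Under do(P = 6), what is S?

1

The intervention breaks the incoming arrows to P: P <- 2*R - 3*Q - 5 no longer applies, and P = 6.
S = R + 2*Q - P  [with R=1, Q=3, P=6]  = 1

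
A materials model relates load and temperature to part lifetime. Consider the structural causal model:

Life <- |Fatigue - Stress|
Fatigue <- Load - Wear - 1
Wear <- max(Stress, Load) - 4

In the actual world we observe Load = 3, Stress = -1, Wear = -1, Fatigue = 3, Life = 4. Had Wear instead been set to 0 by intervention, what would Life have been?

do(Wear=0) replaces the equation Wear <- max(Stress, Load) - 4 with the constant Wear = 0.
Fatigue = Load - Wear - 1  [with Load=3, Wear=0]  = 2
Life = |Fatigue - Stress|  [with Fatigue=2, Stress=-1]  = 3

3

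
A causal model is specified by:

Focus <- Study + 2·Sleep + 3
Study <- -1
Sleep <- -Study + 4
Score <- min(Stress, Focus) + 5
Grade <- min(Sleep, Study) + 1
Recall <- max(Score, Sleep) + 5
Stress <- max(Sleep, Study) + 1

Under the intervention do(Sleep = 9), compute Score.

do(Sleep=9) replaces the equation Sleep <- -Study + 4 with the constant Sleep = 9.
Stress = max(Sleep, Study) + 1  [with Sleep=9, Study=-1]  = 10
Focus = Study + 2·Sleep + 3  [with Study=-1, Sleep=9]  = 20
Score = min(Stress, Focus) + 5  [with Stress=10, Focus=20]  = 15

15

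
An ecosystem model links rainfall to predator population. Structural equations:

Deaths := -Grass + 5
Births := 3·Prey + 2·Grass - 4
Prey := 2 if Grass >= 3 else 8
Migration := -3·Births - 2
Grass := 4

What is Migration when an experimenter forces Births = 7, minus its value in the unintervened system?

9

do(Births=7) replaces the equation Births := 3·Prey + 2·Grass - 4 with the constant Births = 7.
Migration = -3·Births - 2  [with Births=7]  = -23
Without intervention: Prey = 2 if Grass >= 3 else 8  [with Grass=4]  = 2; Births = 3·Prey + 2·Grass - 4  [with Prey=2, Grass=4]  = 10; Migration = -3·Births - 2  [with Births=10]  = -32.
Change = -23 − (-32) = 9.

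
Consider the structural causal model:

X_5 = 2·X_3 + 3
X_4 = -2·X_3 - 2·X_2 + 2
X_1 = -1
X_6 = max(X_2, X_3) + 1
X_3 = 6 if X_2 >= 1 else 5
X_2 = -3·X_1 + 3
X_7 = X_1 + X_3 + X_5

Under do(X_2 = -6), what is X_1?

-1

Under do(X_2=-6), the mechanism X_2 = -3·X_1 + 3 is discarded; X_2 is fixed at -6.
X_1 is not downstream of the intervention, so its value is determined by the original equations.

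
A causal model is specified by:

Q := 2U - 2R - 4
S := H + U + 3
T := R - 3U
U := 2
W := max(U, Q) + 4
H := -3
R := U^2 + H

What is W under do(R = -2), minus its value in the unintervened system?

do(R=-2) replaces the equation R := U^2 + H with the constant R = -2.
Q = 2U - 2R - 4  [with U=2, R=-2]  = 4
W = max(U, Q) + 4  [with U=2, Q=4]  = 8
Without intervention: R = U^2 + H  [with U=2, H=-3]  = 1; Q = 2U - 2R - 4  [with U=2, R=1]  = -2; W = max(U, Q) + 4  [with U=2, Q=-2]  = 6.
Change = 8 − 6 = 2.

2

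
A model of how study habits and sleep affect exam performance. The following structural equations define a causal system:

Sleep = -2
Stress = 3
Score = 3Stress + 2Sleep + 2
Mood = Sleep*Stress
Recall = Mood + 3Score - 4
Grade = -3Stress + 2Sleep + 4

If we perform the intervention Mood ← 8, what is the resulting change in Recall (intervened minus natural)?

Intervening sets Mood = 8 and removes its equation (Mood = Sleep*Stress).
Score = 3Stress + 2Sleep + 2  [with Stress=3, Sleep=-2]  = 7
Recall = Mood + 3Score - 4  [with Mood=8, Score=7]  = 25
Without intervention: Score = 3Stress + 2Sleep + 2  [with Stress=3, Sleep=-2]  = 7; Mood = Sleep*Stress  [with Sleep=-2, Stress=3]  = -6; Recall = Mood + 3Score - 4  [with Mood=-6, Score=7]  = 11.
Change = 25 − 11 = 14.

14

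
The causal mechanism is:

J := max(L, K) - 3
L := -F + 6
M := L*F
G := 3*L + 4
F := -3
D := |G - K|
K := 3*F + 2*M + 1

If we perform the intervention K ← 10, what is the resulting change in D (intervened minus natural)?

-72

The intervention breaks the incoming arrows to K: K := 3*F + 2*M + 1 no longer applies, and K = 10.
L = -F + 6  [with F=-3]  = 9
G = 3*L + 4  [with L=9]  = 31
D = |G - K|  [with G=31, K=10]  = 21
Without intervention: L = -F + 6  [with F=-3]  = 9; M = L*F  [with L=9, F=-3]  = -27; K = 3*F + 2*M + 1  [with F=-3, M=-27]  = -62; G = 3*L + 4  [with L=9]  = 31; D = |G - K|  [with G=31, K=-62]  = 93.
Change = 21 − 93 = -72.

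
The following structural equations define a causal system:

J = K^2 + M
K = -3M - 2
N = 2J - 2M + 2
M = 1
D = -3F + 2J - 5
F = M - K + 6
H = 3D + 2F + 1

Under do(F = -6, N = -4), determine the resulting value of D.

65

Setting F = -6, N = -4 by intervention discards those variables' equations.
K = -3M - 2  [with M=1]  = -5
J = K^2 + M  [with K=-5, M=1]  = 26
D = -3F + 2J - 5  [with F=-6, J=26]  = 65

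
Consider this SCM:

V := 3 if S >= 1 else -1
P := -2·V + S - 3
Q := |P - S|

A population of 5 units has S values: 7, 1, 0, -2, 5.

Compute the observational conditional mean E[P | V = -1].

E[P|V=-1] averages over only the 2 units with V=-1 (S = 0, -2): P = -1, -3, mean -2.

-2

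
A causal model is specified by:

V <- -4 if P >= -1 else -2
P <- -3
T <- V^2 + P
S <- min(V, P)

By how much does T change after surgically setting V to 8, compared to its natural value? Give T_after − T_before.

60

The intervention breaks the incoming arrows to V: V <- -4 if P >= -1 else -2 no longer applies, and V = 8.
T = V^2 + P  [with V=8, P=-3]  = 61
Without intervention: V = -4 if P >= -1 else -2  [with P=-3]  = -2; T = V^2 + P  [with V=-2, P=-3]  = 1.
Change = 61 − 1 = 60.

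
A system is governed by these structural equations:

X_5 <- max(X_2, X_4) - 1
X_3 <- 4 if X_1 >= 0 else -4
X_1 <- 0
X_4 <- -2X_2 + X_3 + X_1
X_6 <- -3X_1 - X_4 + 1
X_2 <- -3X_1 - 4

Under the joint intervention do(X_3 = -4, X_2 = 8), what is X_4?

The joint intervention fixes X_3 = -4, X_2 = 8, removing each variable's own equation.
X_4 = -2X_2 + X_3 + X_1  [with X_2=8, X_3=-4, X_1=0]  = -20

-20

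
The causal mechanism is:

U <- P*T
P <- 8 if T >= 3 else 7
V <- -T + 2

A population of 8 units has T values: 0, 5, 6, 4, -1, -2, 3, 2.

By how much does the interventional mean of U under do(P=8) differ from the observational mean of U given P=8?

The intervention sets P=8 in all 8 units regardless of T. Recomputing U per unit gives 0, 40, 48, 32, -8, -16, 24, 16; average 17.
Conditioning on P=8 selects the 4 unit(s) with T ∈ {5, 6, 4, 3}. Their U values: 40, 48, 32, 24. Mean = 36.
Difference = 17 − 36 = -19.

-19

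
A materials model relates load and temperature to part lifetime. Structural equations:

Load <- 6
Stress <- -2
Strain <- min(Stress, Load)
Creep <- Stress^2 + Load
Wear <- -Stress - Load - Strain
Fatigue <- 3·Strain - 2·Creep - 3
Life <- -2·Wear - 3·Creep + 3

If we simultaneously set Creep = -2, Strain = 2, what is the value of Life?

21

The joint intervention fixes Creep = -2, Strain = 2, removing each variable's own equation.
Wear = -Stress - Load - Strain  [with Stress=-2, Load=6, Strain=2]  = -6
Life = -2·Wear - 3·Creep + 3  [with Wear=-6, Creep=-2]  = 21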